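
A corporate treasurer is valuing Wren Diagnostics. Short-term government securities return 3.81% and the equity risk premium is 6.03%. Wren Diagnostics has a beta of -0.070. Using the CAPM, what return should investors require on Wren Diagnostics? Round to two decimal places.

E(R) = R_f + β × MRP = 3.81% + -0.070 × 6.03% = 3.39%

3.39%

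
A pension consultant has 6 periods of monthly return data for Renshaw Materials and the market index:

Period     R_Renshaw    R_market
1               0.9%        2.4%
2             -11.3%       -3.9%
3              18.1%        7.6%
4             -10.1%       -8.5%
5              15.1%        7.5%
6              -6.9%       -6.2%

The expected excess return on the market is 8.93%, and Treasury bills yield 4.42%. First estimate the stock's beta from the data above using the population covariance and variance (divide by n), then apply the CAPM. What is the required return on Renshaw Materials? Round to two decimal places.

19.94%

Mean R_i = (0.9 − 11.3 + 18.1 − 10.1 + 15.1 − 6.9) / 6 = 0.9667%
Mean R_m = (2.4 − 3.9 + 7.6 − 8.5 + 7.5 − 6.2) / 6 = -0.1833%
Σ(R_i − R̄_i)(R_m − R̄_m) = 426.7333  ⇒  Cov = 426.7333 / 6 = 71.1222
Σ(R_m − R̄_m)² = 245.4683  ⇒  Var(R_m) = 245.4683 / 6 = 40.9114
β = Cov / Var(R_m) = 71.1222 / 40.9114 = 1.7384
E(R) = R_f + β × MRP = 4.42% + 1.7384 × 8.93% = 19.94%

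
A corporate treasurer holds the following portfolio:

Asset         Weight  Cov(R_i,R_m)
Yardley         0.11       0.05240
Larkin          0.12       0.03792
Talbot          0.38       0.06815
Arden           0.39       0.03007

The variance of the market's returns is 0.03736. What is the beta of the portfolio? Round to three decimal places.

β_Yardley = 0.05240 / 0.03736 = 1.4026
β_Larkin = 0.03792 / 0.03736 = 1.0150
β_Talbot = 0.06815 / 0.03736 = 1.8241
β_Arden = 0.03007 / 0.03736 = 0.8049
β_P = Σ w_i β_i = 0.11×1.4026 + 0.12×1.0150 + 0.38×1.8241 + 0.39×0.8049 = 1.2832

1.283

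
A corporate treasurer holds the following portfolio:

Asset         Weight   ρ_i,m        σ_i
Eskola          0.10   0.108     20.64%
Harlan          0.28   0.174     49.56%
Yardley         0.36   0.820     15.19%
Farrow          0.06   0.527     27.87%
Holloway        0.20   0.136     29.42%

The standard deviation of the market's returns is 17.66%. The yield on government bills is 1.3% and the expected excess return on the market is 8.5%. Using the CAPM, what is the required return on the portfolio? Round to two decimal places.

5.54%

β_Eskola = 0.108 × 20.64% / 17.66% = 0.1262
β_Harlan = 0.174 × 49.56% / 17.66% = 0.4883
β_Yardley = 0.820 × 15.19% / 17.66% = 0.7053
β_Farrow = 0.527 × 27.87% / 17.66% = 0.8317
β_Holloway = 0.136 × 29.42% / 17.66% = 0.2266
β_P = Σ w_i β_i = 0.10×0.1262 + 0.28×0.4883 + 0.36×0.7053 + 0.06×0.8317 + 0.20×0.2266 = 0.4985
E(R_P) = R_f + β_P × MRP = 1.3% + 0.4985 × 8.5% = 5.54%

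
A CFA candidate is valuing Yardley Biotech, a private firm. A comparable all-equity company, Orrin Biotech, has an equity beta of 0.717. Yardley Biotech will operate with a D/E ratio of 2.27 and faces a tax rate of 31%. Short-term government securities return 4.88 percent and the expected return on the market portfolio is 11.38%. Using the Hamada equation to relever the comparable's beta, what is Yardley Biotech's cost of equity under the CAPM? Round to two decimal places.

16.84%

β_L = β_U × [1 + (1 − t)(D/E)] = 0.717 × [1 + (1 − 0.31) × 2.27]
    = 0.717 × [1 + 0.69 × 2.27] = 0.717 × 2.5663 = 1.8400
MRP = 11.38% − 4.88% = 6.50%
E(R) = R_f + β_L × MRP = 4.88% + 1.8400 × 6.50% = 16.84%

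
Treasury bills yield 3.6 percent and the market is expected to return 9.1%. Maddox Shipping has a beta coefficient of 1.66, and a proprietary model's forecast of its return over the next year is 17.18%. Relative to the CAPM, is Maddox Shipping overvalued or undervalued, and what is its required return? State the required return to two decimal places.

Undervalued; required return 12.73%

MRP = 9.1% − 3.6% = 5.50%
Required return = R_f + β·MRP = 3.6% + 1.66 × 5.5% = 12.73%
Forecast 17.18% > required 12.73% → the stock plots above the SML → undervalued.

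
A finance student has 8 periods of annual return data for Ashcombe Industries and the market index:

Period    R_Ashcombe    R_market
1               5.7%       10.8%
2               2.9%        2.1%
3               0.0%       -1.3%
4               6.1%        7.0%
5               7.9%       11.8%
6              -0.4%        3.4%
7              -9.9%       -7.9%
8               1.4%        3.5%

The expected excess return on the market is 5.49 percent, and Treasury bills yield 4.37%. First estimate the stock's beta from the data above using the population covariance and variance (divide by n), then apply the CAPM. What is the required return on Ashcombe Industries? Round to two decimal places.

8.83%

Mean R_i = (5.7 + 2.9 + 0.0 + 6.1 + 7.9 − 0.4 − 9.9 + 1.4) / 8 = 1.7125%
Mean R_m = (10.8 + 2.1 − 1.3 + 7.0 + 11.8 + 3.4 − 7.9 + 3.5) / 8 = 3.6750%
Σ(R_i − R̄_i)(R_m − R̄_m) = 234.9725  ⇒  Cov = 234.9725 / 8 = 29.3716
Σ(R_m − R̄_m)² = 289.1550  ⇒  Var(R_m) = 289.1550 / 8 = 36.1444
β = Cov / Var(R_m) = 29.3716 / 36.1444 = 0.8126
E(R) = R_f + β × MRP = 4.37% + 0.8126 × 5.49% = 8.83%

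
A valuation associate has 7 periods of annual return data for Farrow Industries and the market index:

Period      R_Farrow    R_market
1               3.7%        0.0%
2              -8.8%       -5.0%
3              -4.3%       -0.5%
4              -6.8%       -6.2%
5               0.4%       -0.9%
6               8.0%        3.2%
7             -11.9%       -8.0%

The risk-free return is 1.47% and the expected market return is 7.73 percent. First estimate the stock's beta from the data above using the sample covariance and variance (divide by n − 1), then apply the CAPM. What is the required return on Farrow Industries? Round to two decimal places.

Mean R_i = (3.7 − 8.8 − 4.3 − 6.8 + 0.4 + 8.0 − 11.9) / 7 = -2.8143%
Mean R_m = (0.0 − 5.0 − 0.5 − 6.2 − 0.9 + 3.2 − 8.0) / 7 = -2.4857%
Σ(R_i − R̄_i)(R_m − R̄_m) = 159.7814  ⇒  Cov = 159.7814 / 6 = 26.6302
Σ(R_m − R̄_m)² = 95.4886  ⇒  Var(R_m) = 95.4886 / 6 = 15.9148
β = Cov / Var(R_m) = 26.6302 / 15.9148 = 1.6733
MRP = 7.73% − 1.47% = 6.26%
E(R) = R_f + β × MRP = 1.47% + 1.6733 × 6.26% = 11.94%

11.94%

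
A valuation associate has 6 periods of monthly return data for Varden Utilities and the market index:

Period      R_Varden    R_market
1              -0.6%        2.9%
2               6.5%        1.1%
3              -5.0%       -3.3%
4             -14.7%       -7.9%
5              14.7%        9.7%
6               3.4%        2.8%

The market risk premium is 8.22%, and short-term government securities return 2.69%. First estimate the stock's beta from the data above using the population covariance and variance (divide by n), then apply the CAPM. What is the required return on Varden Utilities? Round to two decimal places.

15.75%

Mean R_i = (-0.6 + 6.5 − 5.0 − 14.7 + 14.7 + 3.4) / 6 = 0.7167%
Mean R_m = (2.9 + 1.1 − 3.3 − 7.9 + 9.7 + 2.8) / 6 = 0.8833%
Σ(R_i − R̄_i)(R_m − R̄_m) = 286.3517  ⇒  Cov = 286.3517 / 6 = 47.7253
Σ(R_m − R̄_m)² = 180.1683  ⇒  Var(R_m) = 180.1683 / 6 = 30.0281
β = Cov / Var(R_m) = 47.7253 / 30.0281 = 1.5894
E(R) = R_f + β × MRP = 2.69% + 1.5894 × 8.22% = 15.75%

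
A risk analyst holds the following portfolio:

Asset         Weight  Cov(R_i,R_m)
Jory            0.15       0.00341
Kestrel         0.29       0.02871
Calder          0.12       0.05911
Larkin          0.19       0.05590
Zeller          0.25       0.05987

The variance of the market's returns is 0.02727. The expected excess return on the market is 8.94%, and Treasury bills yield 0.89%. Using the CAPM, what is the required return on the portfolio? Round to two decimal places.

β_Jory = 0.00341 / 0.02727 = 0.1250
β_Kestrel = 0.02871 / 0.02727 = 1.0528
β_Calder = 0.05911 / 0.02727 = 2.1676
β_Larkin = 0.05590 / 0.02727 = 2.0499
β_Zeller = 0.05987 / 0.02727 = 2.1955
β_P = Σ w_i β_i = 0.15×0.1250 + 0.29×1.0528 + 0.12×2.1676 + 0.19×2.0499 + 0.25×2.1955 = 1.5225
E(R_P) = R_f + β_P × MRP = 0.89% + 1.5225 × 8.94% = 14.50%

14.50%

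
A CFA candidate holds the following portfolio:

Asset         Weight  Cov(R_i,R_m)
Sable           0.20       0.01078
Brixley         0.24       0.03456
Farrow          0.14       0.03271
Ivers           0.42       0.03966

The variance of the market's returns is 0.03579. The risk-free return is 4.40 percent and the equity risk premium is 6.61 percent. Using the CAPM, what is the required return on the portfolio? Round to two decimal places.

10.25%

β_Sable = 0.01078 / 0.03579 = 0.3012
β_Brixley = 0.03456 / 0.03579 = 0.9656
β_Farrow = 0.03271 / 0.03579 = 0.9139
β_Ivers = 0.03966 / 0.03579 = 1.1081
β_P = Σ w_i β_i = 0.20×0.3012 + 0.24×0.9656 + 0.14×0.9139 + 0.42×1.1081 = 0.8853
E(R_P) = R_f + β_P × MRP = 4.40% + 0.8853 × 6.61% = 10.25%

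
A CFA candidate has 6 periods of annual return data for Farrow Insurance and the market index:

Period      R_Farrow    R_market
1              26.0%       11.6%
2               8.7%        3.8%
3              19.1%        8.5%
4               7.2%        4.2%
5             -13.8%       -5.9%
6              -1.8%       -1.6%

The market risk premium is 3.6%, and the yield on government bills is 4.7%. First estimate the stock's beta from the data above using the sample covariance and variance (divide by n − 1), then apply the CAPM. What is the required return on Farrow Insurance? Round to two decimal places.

12.68%

Mean R_i = (26.0 + 8.7 + 19.1 + 7.2 − 13.8 − 1.8) / 6 = 7.5667%
Mean R_m = (11.6 + 3.8 + 8.5 + 4.2 − 5.9 − 1.6) / 6 = 3.4333%
Σ(R_i − R̄_i)(R_m − R̄_m) = 455.6767  ⇒  Cov = 455.6767 / 5 = 91.1353
Σ(R_m − R̄_m)² = 205.5333  ⇒  Var(R_m) = 205.5333 / 5 = 41.1067
β = Cov / Var(R_m) = 91.1353 / 41.1067 = 2.2170
E(R) = R_f + β × MRP = 4.7% + 2.2170 × 3.6% = 12.68%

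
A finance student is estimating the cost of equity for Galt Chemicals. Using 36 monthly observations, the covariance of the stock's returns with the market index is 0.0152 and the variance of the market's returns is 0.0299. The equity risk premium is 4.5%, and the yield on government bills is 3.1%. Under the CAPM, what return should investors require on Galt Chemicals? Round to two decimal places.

β = Cov(R_i, R_m) / Var(R_m) = 0.0152 / 0.0299 = 0.5084
E(R) = R_f + β × MRP = 3.1% + 0.5084 × 4.5% = 5.39%

5.39%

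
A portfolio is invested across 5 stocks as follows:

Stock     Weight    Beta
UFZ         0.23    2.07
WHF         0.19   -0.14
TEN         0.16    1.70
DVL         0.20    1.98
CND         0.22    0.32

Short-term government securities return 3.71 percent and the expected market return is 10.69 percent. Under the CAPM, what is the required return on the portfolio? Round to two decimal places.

β_P = Σ w_i β_i = 0.23×2.07 + 0.19×-0.14 + 0.16×1.70 + 0.20×1.98 + 0.22×0.32 = 1.1879
MRP = 10.69% − 3.71% = 6.98%
E(R_P) = R_f + β_P × MRP = 3.71% + 1.1879 × 6.98% = 12.00%

12.00%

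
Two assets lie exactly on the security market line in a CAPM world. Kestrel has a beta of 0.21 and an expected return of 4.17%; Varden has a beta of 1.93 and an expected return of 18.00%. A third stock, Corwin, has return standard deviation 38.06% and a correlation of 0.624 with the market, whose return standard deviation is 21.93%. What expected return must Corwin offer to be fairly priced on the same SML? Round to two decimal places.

MRP = (18.00% − 4.17%) / (1.93 − 0.21) = 8.0407%
R_f = 4.17% − 0.21 × 8.0407% = 2.4815%
β_Corwin = ρ·σ_i/σ_m = 0.624 × 38.06 / 21.93 = 1.0830
E(R_Corwin) = R_f + β × MRP = 2.4815% + 1.0830 × 8.0407% = 11.19%

11.19%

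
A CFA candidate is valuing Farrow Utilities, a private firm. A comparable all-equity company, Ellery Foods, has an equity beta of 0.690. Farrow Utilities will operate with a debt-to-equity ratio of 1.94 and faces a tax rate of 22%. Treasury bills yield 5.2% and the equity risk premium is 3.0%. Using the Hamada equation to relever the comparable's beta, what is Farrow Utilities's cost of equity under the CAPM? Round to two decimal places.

10.40%

β_L = β_U × [1 + (1 − t)(D/E)] = 0.690 × [1 + (1 − 0.22) × 1.94]
    = 0.690 × [1 + 0.78 × 1.94] = 0.690 × 2.5132 = 1.7341
E(R) = R_f + β_L × MRP = 5.2% + 1.7341 × 3.0% = 10.40%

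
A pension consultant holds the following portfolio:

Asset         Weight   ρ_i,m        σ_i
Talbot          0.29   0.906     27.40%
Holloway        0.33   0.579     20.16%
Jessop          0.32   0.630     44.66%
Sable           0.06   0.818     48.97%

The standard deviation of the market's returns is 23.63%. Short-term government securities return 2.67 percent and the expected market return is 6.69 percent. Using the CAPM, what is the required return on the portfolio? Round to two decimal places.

β_Talbot = 0.906 × 27.40% / 23.63% = 1.0505
β_Holloway = 0.579 × 20.16% / 23.63% = 0.4940
β_Jessop = 0.630 × 44.66% / 23.63% = 1.1907
β_Sable = 0.818 × 48.97% / 23.63% = 1.6952
β_P = Σ w_i β_i = 0.29×1.0505 + 0.33×0.4940 + 0.32×1.1907 + 0.06×1.6952 = 0.9504
MRP = 6.69% − 2.67% = 4.02%
E(R_P) = R_f + β_P × MRP = 2.67% + 0.9504 × 4.02% = 6.49%

6.49%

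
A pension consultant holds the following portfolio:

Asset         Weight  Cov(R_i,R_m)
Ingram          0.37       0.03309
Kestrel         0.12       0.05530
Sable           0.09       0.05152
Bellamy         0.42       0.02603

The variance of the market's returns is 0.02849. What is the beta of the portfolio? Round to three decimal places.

β_Ingram = 0.03309 / 0.02849 = 1.1615
β_Kestrel = 0.05530 / 0.02849 = 1.9410
β_Sable = 0.05152 / 0.02849 = 1.8084
β_Bellamy = 0.02603 / 0.02849 = 0.9137
β_P = Σ w_i β_i = 0.37×1.1615 + 0.12×1.9410 + 0.09×1.8084 + 0.42×0.9137 = 1.2092

1.209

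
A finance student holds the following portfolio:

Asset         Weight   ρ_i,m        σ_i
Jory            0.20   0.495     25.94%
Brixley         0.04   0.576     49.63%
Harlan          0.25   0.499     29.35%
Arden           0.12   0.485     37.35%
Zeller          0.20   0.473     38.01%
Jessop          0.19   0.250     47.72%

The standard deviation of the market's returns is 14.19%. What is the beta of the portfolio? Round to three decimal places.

1.086

β_Jory = 0.495 × 25.94% / 14.19% = 0.9049
β_Brixley = 0.576 × 49.63% / 14.19% = 2.0146
β_Harlan = 0.499 × 29.35% / 14.19% = 1.0321
β_Arden = 0.485 × 37.35% / 14.19% = 1.2766
β_Zeller = 0.473 × 38.01% / 14.19% = 1.2670
β_Jessop = 0.250 × 47.72% / 14.19% = 0.8407
β_P = Σ w_i β_i = 0.20×0.9049 + 0.04×2.0146 + 0.25×1.0321 + 0.12×1.2766 + 0.20×1.2670 + 0.19×0.8407 = 1.0859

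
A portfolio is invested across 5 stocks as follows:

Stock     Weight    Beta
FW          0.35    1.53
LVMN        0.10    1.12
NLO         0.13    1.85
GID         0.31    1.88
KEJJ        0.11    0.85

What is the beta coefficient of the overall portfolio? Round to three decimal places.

β_P = Σ w_i β_i = 0.35×1.53 + 0.10×1.12 + 0.13×1.85 + 0.31×1.88 + 0.11×0.85 = 1.5643

1.564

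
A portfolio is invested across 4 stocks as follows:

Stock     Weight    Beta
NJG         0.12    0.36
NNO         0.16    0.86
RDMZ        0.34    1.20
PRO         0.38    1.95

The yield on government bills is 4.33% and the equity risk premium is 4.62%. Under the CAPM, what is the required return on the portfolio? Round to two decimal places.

β_P = Σ w_i β_i = 0.12×0.36 + 0.16×0.86 + 0.34×1.20 + 0.38×1.95 = 1.3298
E(R_P) = R_f + β_P × MRP = 4.33% + 1.3298 × 4.62% = 10.47%

10.47%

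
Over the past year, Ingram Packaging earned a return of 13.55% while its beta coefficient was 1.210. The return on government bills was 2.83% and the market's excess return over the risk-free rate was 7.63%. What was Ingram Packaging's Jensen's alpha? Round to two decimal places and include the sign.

CAPM benchmark = R_f + β(R_m − R_f) = 2.83% + 1.210 × 7.63% = 12.06230%
α = actual − benchmark = 13.55% − 12.06230% = +1.49%

+1.49%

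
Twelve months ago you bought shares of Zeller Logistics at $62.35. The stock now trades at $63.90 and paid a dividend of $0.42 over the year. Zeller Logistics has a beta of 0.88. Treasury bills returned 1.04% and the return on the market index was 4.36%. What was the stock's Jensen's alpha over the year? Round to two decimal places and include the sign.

Realised HPR = (P1 + D1 − P0) / P0 = (63.90 + 0.42 − 62.35) / 62.35 = 1.97 / 62.35 = 3.1596%
MRP = 4.36% − 1.04% = 3.32%
CAPM required = R_f + β·MRP = 1.04% + 0.88 × 3.32% = 3.9616%
α = realised − required = 3.1596% − 3.9616% = -0.80%

-0.80%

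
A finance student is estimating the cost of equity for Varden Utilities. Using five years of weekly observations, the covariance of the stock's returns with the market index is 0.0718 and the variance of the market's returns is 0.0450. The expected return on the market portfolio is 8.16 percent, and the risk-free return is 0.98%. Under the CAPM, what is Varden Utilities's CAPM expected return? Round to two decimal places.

β = Cov(R_i, R_m) / Var(R_m) = 0.0718 / 0.0450 = 1.5956
MRP = 8.16% − 0.98% = 7.18%
E(R) = R_f + β × MRP = 0.98% + 1.5956 × 7.18% = 12.44%

12.44%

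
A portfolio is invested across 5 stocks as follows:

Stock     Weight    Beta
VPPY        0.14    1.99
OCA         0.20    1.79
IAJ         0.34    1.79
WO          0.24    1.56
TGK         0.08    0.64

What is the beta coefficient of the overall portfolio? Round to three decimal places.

1.671

β_P = Σ w_i β_i = 0.14×1.99 + 0.20×1.79 + 0.34×1.79 + 0.24×1.56 + 0.08×0.64 = 1.6708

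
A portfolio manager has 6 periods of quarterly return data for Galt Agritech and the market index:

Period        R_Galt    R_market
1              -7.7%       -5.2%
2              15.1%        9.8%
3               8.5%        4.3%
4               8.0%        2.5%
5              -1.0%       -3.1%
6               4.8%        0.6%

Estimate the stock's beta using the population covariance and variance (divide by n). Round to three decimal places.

Mean R_i = (-7.7 + 15.1 + 8.5 + 8.0 − 1.0 + 4.8) / 6 = 4.6167%
Mean R_m = (-5.2 + 9.8 + 4.3 + 2.5 − 3.1 + 0.6) / 6 = 1.4833%
Σ(R_i − R̄_i)(R_m − R̄_m) = 209.4617  ⇒  Cov = 209.4617 / 6 = 34.9103
Σ(R_m − R̄_m)² = 144.5883  ⇒  Var(R_m) = 144.5883 / 6 = 24.0981
β = Cov / Var(R_m) = 34.9103 / 24.0981 = 1.4487

1.449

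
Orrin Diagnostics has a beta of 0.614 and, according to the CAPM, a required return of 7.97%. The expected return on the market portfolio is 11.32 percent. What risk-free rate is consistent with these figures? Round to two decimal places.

2.64%

E(R) = R_f + β(E(R_m) − R_f) = R_f(1 − β) + β·E(R_m)
7.97% = R_f × (1 − 0.614) + 0.614 × 11.32%
7.97% = R_f × 0.386 + 6.95048%
R_f = (7.97% − 6.95048%) / 0.386 = 2.64%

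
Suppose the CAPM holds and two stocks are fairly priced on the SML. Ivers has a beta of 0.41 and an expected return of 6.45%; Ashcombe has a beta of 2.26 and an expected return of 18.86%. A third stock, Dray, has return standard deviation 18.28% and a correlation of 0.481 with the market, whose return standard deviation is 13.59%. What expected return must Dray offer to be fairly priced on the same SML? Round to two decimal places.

MRP = (18.86% − 6.45%) / (2.26 − 0.41) = 6.7081%
R_f = 6.45% − 0.41 × 6.7081% = 3.6997%
β_Dray = ρ·σ_i/σ_m = 0.481 × 18.28 / 13.59 = 0.6470
E(R_Dray) = R_f + β × MRP = 3.6997% + 0.6470 × 6.7081% = 8.04%

8.04%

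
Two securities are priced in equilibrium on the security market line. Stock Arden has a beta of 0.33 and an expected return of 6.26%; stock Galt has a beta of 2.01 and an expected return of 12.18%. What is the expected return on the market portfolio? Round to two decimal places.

8.62%

Both satisfy E(R) = R_f + β·MRP, so the slope of the SML is
MRP = (12.18% − 6.26%) / (2.01 − 0.33) = 5.92% / 1.68 = 3.5238%
R_f = E(R_Arden) − β_Arden·MRP = 6.26% − 0.33 × 3.5238% = 5.0971%
E(R_m) = R_f + MRP = 5.0971% + 3.5238% = 8.62%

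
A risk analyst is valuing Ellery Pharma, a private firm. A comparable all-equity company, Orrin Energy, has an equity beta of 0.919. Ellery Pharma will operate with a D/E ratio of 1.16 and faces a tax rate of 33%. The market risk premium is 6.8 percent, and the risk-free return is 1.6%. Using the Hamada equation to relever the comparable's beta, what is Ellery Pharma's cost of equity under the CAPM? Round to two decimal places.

β_L = β_U × [1 + (1 − t)(D/E)] = 0.919 × [1 + (1 − 0.33) × 1.16]
    = 0.919 × [1 + 0.67 × 1.16] = 0.919 × 1.7772 = 1.6332
E(R) = R_f + β_L × MRP = 1.6% + 1.6332 × 6.8% = 12.71%

12.71%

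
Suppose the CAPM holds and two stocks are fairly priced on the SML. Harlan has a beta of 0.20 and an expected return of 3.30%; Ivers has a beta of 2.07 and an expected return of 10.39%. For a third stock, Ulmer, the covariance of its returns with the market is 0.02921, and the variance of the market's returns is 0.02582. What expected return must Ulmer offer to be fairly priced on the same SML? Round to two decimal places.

6.83%

MRP = (10.39% − 3.30%) / (2.07 − 0.20) = 3.7914%
R_f = 3.30% − 0.20 × 3.7914% = 2.5417%
β_Ulmer = Cov / Var(R_m) = 0.02921 / 0.02582 = 1.1313
E(R_Ulmer) = R_f + β × MRP = 2.5417% + 1.1313 × 3.7914% = 6.83%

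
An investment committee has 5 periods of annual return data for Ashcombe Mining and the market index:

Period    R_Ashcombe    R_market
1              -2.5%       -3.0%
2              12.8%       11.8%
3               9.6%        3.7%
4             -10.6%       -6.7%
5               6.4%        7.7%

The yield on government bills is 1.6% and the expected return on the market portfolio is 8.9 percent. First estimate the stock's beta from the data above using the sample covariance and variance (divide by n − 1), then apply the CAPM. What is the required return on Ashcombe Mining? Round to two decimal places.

10.24%

Mean R_i = (-2.5 + 12.8 + 9.6 − 10.6 + 6.4) / 5 = 3.1400%
Mean R_m = (-3.0 + 11.8 + 3.7 − 6.7 + 7.7) / 5 = 2.7000%
Σ(R_i − R̄_i)(R_m − R̄_m) = 271.9700  ⇒  Cov = 271.9700 / 4 = 67.9925
Σ(R_m − R̄_m)² = 229.6600  ⇒  Var(R_m) = 229.6600 / 4 = 57.4150
β = Cov / Var(R_m) = 67.9925 / 57.4150 = 1.1842
MRP = 8.9% − 1.6% = 7.30%
E(R) = R_f + β × MRP = 1.6% + 1.1842 × 7.3% = 10.24%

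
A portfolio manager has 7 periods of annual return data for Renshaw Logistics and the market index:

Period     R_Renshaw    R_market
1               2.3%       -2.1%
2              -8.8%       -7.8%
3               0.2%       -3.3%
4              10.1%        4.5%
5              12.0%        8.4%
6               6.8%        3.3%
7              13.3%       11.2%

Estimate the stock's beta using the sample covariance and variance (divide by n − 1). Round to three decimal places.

1.122

Mean R_i = (2.3 − 8.8 + 0.2 + 10.1 + 12.0 + 6.8 + 13.3) / 7 = 5.1286%
Mean R_m = (-2.1 − 7.8 − 3.3 + 4.5 + 8.4 + 3.3 + 11.2) / 7 = 2.0286%
Σ(R_i − R̄_i)(R_m − R̄_m) = 307.9743  ⇒  Cov = 307.9743 / 6 = 51.3291
Σ(R_m − R̄_m)² = 274.4743  ⇒  Var(R_m) = 274.4743 / 6 = 45.7457
β = Cov / Var(R_m) = 51.3291 / 45.7457 = 1.1221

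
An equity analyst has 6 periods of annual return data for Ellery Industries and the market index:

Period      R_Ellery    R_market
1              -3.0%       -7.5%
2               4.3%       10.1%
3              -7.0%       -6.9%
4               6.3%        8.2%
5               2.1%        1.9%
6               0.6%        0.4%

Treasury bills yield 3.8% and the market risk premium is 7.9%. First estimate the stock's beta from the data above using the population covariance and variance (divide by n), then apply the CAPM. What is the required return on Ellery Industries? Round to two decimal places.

8.67%

Mean R_i = (-3.0 + 4.3 − 7.0 + 6.3 + 2.1 + 0.6) / 6 = 0.5500%
Mean R_m = (-7.5 + 10.1 − 6.9 + 8.2 + 1.9 + 0.4) / 6 = 1.0333%
Σ(R_i − R̄_i)(R_m − R̄_m) = 166.7100  ⇒  Cov = 166.7100 / 6 = 27.7850
Σ(R_m − R̄_m)² = 270.4733  ⇒  Var(R_m) = 270.4733 / 6 = 45.0789
β = Cov / Var(R_m) = 27.7850 / 45.0789 = 0.6164
E(R) = R_f + β × MRP = 3.8% + 0.6164 × 7.9% = 8.67%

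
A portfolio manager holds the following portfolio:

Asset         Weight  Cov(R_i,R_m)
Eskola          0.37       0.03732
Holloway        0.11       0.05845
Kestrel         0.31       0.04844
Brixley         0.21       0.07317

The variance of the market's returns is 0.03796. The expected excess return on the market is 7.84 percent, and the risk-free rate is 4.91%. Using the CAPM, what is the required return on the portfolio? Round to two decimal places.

15.36%

β_Eskola = 0.03732 / 0.03796 = 0.9831
β_Holloway = 0.05845 / 0.03796 = 1.5398
β_Kestrel = 0.04844 / 0.03796 = 1.2761
β_Brixley = 0.07317 / 0.03796 = 1.9276
β_P = Σ w_i β_i = 0.37×0.9831 + 0.11×1.5398 + 0.31×1.2761 + 0.21×1.9276 = 1.3335
E(R_P) = R_f + β_P × MRP = 4.91% + 1.3335 × 7.84% = 15.36%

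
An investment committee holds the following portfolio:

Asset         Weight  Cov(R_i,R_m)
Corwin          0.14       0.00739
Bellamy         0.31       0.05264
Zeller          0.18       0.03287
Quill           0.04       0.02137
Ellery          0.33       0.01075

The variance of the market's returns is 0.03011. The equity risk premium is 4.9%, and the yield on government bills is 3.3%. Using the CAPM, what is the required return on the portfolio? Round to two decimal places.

7.80%

β_Corwin = 0.00739 / 0.03011 = 0.2454
β_Bellamy = 0.05264 / 0.03011 = 1.7483
β_Zeller = 0.03287 / 0.03011 = 1.0917
β_Quill = 0.02137 / 0.03011 = 0.7097
β_Ellery = 0.01075 / 0.03011 = 0.3570
β_P = Σ w_i β_i = 0.14×0.2454 + 0.31×1.7483 + 0.18×1.0917 + 0.04×0.7097 + 0.33×0.3570 = 0.9190
E(R_P) = R_f + β_P × MRP = 3.3% + 0.9190 × 4.9% = 7.80%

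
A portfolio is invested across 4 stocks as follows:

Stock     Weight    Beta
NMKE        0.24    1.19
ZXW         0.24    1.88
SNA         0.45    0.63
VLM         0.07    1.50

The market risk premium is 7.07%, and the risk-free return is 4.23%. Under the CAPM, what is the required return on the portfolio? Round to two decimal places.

12.19%

β_P = Σ w_i β_i = 0.24×1.19 + 0.24×1.88 + 0.45×0.63 + 0.07×1.50 = 1.1253
E(R_P) = R_f + β_P × MRP = 4.23% + 1.1253 × 7.07% = 12.19%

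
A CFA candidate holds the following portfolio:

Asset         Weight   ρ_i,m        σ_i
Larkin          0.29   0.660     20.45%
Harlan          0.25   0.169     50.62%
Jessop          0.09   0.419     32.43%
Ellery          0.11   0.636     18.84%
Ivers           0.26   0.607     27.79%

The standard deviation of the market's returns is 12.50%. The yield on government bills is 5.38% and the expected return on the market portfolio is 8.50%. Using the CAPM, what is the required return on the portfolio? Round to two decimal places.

β_Larkin = 0.660 × 20.45% / 12.50% = 1.0798
β_Harlan = 0.169 × 50.62% / 12.50% = 0.6844
β_Jessop = 0.419 × 32.43% / 12.50% = 1.0871
β_Ellery = 0.636 × 18.84% / 12.50% = 0.9586
β_Ivers = 0.607 × 27.79% / 12.50% = 1.3495
β_P = Σ w_i β_i = 0.29×1.0798 + 0.25×0.6844 + 0.09×1.0871 + 0.11×0.9586 + 0.26×1.3495 = 1.0384
MRP = 8.50% − 5.38% = 3.12%
E(R_P) = R_f + β_P × MRP = 5.38% + 1.0384 × 3.12% = 8.62%

8.62%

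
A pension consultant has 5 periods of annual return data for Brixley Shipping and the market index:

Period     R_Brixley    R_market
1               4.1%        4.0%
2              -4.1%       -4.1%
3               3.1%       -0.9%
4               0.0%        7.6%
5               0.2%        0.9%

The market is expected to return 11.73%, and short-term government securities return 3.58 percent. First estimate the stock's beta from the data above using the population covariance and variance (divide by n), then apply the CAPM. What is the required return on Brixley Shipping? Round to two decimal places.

Mean R_i = (4.1 − 4.1 + 3.1 + 0.0 + 0.2) / 5 = 0.6600%
Mean R_m = (4.0 − 4.1 − 0.9 + 7.6 + 0.9) / 5 = 1.5000%
Σ(R_i − R̄_i)(R_m − R̄_m) = 25.6500  ⇒  Cov = 25.6500 / 5 = 5.1300
Σ(R_m − R̄_m)² = 80.9400  ⇒  Var(R_m) = 80.9400 / 5 = 16.1880
β = Cov / Var(R_m) = 5.1300 / 16.1880 = 0.3169
MRP = 11.73% − 3.58% = 8.15%
E(R) = R_f + β × MRP = 3.58% + 0.3169 × 8.15% = 6.16%

6.16%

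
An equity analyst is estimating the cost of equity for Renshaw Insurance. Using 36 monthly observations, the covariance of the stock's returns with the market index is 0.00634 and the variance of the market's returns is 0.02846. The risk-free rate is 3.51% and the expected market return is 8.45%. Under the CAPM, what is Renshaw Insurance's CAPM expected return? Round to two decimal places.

4.61%

β = Cov(R_i, R_m) / Var(R_m) = 0.00634 / 0.02846 = 0.2228
MRP = 8.45% − 3.51% = 4.94%
E(R) = R_f + β × MRP = 3.51% + 0.2228 × 4.94% = 4.61%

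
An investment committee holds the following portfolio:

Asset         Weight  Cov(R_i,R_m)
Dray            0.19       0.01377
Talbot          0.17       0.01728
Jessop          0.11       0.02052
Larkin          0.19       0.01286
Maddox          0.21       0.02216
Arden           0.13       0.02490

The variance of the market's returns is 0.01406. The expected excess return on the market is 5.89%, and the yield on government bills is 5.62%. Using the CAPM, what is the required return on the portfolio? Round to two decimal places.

β_Dray = 0.01377 / 0.01406 = 0.9794
β_Talbot = 0.01728 / 0.01406 = 1.2290
β_Jessop = 0.02052 / 0.01406 = 1.4595
β_Larkin = 0.01286 / 0.01406 = 0.9147
β_Maddox = 0.02216 / 0.01406 = 1.5761
β_Arden = 0.02490 / 0.01406 = 1.7710
β_P = Σ w_i β_i = 0.19×0.9794 + 0.17×1.2290 + 0.11×1.4595 + 0.19×0.9147 + 0.21×1.5761 + 0.13×1.7710 = 1.2906
E(R_P) = R_f + β_P × MRP = 5.62% + 1.2906 × 5.89% = 13.22%

13.22%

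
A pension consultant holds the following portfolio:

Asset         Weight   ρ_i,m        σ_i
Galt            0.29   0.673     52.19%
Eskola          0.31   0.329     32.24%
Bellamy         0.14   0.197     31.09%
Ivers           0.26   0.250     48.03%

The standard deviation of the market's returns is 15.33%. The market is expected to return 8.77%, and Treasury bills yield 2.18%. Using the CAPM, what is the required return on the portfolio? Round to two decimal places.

β_Galt = 0.673 × 52.19% / 15.33% = 2.2912
β_Eskola = 0.329 × 32.24% / 15.33% = 0.6919
β_Bellamy = 0.197 × 31.09% / 15.33% = 0.3995
β_Ivers = 0.250 × 48.03% / 15.33% = 0.7833
β_P = Σ w_i β_i = 0.29×2.2912 + 0.31×0.6919 + 0.14×0.3995 + 0.26×0.7833 = 1.1385
MRP = 8.77% − 2.18% = 6.59%
E(R_P) = R_f + β_P × MRP = 2.18% + 1.1385 × 6.59% = 9.68%

9.68%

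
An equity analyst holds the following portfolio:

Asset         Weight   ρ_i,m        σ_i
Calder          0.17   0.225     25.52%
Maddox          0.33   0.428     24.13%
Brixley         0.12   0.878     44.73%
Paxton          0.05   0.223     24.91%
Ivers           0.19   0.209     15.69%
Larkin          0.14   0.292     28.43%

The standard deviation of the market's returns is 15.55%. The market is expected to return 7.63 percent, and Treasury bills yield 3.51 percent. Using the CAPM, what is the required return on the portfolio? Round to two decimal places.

6.47%

β_Calder = 0.225 × 25.52% / 15.55% = 0.3693
β_Maddox = 0.428 × 24.13% / 15.55% = 0.6642
β_Brixley = 0.878 × 44.73% / 15.55% = 2.5256
β_Paxton = 0.223 × 24.91% / 15.55% = 0.3572
β_Ivers = 0.209 × 15.69% / 15.55% = 0.2109
β_Larkin = 0.292 × 28.43% / 15.55% = 0.5339
β_P = Σ w_i β_i = 0.17×0.3693 + 0.33×0.6642 + 0.12×2.5256 + 0.05×0.3572 + 0.19×0.2109 + 0.14×0.5339 = 0.7177
MRP = 7.63% − 3.51% = 4.12%
E(R_P) = R_f + β_P × MRP = 3.51% + 0.7177 × 4.12% = 6.47%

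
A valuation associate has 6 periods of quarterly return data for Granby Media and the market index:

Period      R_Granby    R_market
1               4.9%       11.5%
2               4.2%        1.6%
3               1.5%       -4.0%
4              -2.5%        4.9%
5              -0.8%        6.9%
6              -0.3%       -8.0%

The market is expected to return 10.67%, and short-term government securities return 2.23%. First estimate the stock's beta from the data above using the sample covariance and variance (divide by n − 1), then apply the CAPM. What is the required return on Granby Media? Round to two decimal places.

3.10%

Mean R_i = (4.9 + 4.2 + 1.5 − 2.5 − 0.8 − 0.3) / 6 = 1.1667%
Mean R_m = (11.5 + 1.6 − 4.0 + 4.9 + 6.9 − 8.0) / 6 = 2.1500%
Σ(R_i − R̄_i)(R_m − R̄_m) = 26.6500  ⇒  Cov = 26.6500 / 5 = 5.3300
Σ(R_m − R̄_m)² = 258.6950  ⇒  Var(R_m) = 258.6950 / 5 = 51.7390
β = Cov / Var(R_m) = 5.3300 / 51.7390 = 0.1030
MRP = 10.67% − 2.23% = 8.44%
E(R) = R_f + β × MRP = 2.23% + 0.1030 × 8.44% = 3.10%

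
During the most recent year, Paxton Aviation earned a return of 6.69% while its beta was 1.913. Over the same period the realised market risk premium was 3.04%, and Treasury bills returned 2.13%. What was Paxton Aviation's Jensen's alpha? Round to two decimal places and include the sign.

-1.26%

CAPM benchmark = R_f + β(R_m − R_f) = 2.13% + 1.913 × 3.04% = 7.94552%
α = actual − benchmark = 6.69% − 7.94552% = -1.26%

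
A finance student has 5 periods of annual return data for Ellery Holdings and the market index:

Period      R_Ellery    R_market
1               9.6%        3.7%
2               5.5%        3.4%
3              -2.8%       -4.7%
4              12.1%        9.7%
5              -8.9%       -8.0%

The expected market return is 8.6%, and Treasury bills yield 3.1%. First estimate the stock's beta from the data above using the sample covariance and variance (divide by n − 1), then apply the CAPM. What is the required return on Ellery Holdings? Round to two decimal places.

Mean R_i = (9.6 + 5.5 − 2.8 + 12.1 − 8.9) / 5 = 3.1000%
Mean R_m = (3.7 + 3.4 − 4.7 + 9.7 − 8.0) / 5 = 0.8200%
Σ(R_i − R̄_i)(R_m − R̄_m) = 243.2400  ⇒  Cov = 243.2400 / 4 = 60.8100
Σ(R_m − R̄_m)² = 202.0680  ⇒  Var(R_m) = 202.0680 / 4 = 50.5170
β = Cov / Var(R_m) = 60.8100 / 50.5170 = 1.2038
MRP = 8.6% − 3.1% = 5.50%
E(R) = R_f + β × MRP = 3.1% + 1.2038 × 5.5% = 9.72%

9.72%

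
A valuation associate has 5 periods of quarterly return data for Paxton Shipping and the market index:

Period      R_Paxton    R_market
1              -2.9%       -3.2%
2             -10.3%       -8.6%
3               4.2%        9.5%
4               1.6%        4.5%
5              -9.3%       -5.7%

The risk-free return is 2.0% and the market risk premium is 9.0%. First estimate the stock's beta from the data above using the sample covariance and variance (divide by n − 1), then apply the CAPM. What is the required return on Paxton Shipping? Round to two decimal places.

9.46%

Mean R_i = (-2.9 − 10.3 + 4.2 + 1.6 − 9.3) / 5 = -3.3400%
Mean R_m = (-3.2 − 8.6 + 9.5 + 4.5 − 5.7) / 5 = -0.7000%
Σ(R_i − R̄_i)(R_m − R̄_m) = 186.2800  ⇒  Cov = 186.2800 / 4 = 46.5700
Σ(R_m − R̄_m)² = 224.7400  ⇒  Var(R_m) = 224.7400 / 4 = 56.1850
β = Cov / Var(R_m) = 46.5700 / 56.1850 = 0.8289
E(R) = R_f + β × MRP = 2.0% + 0.8289 × 9.0% = 9.46%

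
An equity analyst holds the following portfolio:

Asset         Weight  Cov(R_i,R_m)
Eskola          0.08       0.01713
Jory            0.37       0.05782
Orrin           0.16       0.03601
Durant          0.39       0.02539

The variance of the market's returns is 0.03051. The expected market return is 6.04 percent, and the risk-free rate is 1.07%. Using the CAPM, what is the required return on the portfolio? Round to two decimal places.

7.33%

β_Eskola = 0.01713 / 0.03051 = 0.5615
β_Jory = 0.05782 / 0.03051 = 1.8951
β_Orrin = 0.03601 / 0.03051 = 1.1803
β_Durant = 0.02539 / 0.03051 = 0.8322
β_P = Σ w_i β_i = 0.08×0.5615 + 0.37×1.8951 + 0.16×1.1803 + 0.39×0.8322 = 1.2595
MRP = 6.04% − 1.07% = 4.97%
E(R_P) = R_f + β_P × MRP = 1.07% + 1.2595 × 4.97% = 7.33%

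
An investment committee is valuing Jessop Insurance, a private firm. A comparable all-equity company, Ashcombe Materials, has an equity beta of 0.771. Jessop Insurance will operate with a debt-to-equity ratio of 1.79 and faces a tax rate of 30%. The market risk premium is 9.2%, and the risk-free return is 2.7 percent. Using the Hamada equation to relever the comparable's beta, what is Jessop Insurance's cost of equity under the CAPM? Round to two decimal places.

β_L = β_U × [1 + (1 − t)(D/E)] = 0.771 × [1 + (1 − 0.30) × 1.79]
    = 0.771 × [1 + 0.70 × 1.79] = 0.771 × 2.2530 = 1.7371
E(R) = R_f + β_L × MRP = 2.7% + 1.7371 × 9.2% = 18.68%

18.68%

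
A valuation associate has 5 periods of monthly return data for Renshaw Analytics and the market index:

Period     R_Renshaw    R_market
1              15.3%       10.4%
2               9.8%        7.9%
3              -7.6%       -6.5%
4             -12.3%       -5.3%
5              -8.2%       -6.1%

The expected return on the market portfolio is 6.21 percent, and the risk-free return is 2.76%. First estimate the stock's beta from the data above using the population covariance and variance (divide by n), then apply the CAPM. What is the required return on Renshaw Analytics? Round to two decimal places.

7.74%

Mean R_i = (15.3 + 9.8 − 7.6 − 12.3 − 8.2) / 5 = -0.6000%
Mean R_m = (10.4 + 7.9 − 6.5 − 5.3 − 6.1) / 5 = 0.0800%
Σ(R_i − R̄_i)(R_m − R̄_m) = 401.3900  ⇒  Cov = 401.3900 / 5 = 80.2780
Σ(R_m − R̄_m)² = 278.0880  ⇒  Var(R_m) = 278.0880 / 5 = 55.6176
β = Cov / Var(R_m) = 80.2780 / 55.6176 = 1.4434
MRP = 6.21% − 2.76% = 3.45%
E(R) = R_f + β × MRP = 2.76% + 1.4434 × 3.45% = 7.74%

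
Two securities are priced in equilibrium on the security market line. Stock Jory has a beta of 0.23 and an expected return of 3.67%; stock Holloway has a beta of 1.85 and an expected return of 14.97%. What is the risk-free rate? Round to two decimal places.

2.07%

Both satisfy E(R) = R_f + β·MRP, so the slope of the SML is
MRP = (14.97% − 3.67%) / (1.85 − 0.23) = 11.30% / 1.62 = 6.9753%
R_f = E(R_Jory) − β_Jory·MRP = 3.67% − 0.23 × 6.9753% = 2.0657%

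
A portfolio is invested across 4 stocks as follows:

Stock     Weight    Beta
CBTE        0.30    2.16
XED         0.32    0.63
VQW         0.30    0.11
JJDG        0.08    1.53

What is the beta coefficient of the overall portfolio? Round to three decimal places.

1.005

β_P = Σ w_i β_i = 0.30×2.16 + 0.32×0.63 + 0.30×0.11 + 0.08×1.53 = 1.0050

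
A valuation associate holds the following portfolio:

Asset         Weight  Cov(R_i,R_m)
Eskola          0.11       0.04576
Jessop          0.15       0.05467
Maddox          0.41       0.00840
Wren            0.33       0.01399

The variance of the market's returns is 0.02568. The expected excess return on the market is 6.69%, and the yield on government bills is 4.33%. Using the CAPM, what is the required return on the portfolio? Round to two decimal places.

β_Eskola = 0.04576 / 0.02568 = 1.7819
β_Jessop = 0.05467 / 0.02568 = 2.1289
β_Maddox = 0.00840 / 0.02568 = 0.3271
β_Wren = 0.01399 / 0.02568 = 0.5448
β_P = Σ w_i β_i = 0.11×1.7819 + 0.15×2.1289 + 0.41×0.3271 + 0.33×0.5448 = 0.8292
E(R_P) = R_f + β_P × MRP = 4.33% + 0.8292 × 6.69% = 9.88%

9.88%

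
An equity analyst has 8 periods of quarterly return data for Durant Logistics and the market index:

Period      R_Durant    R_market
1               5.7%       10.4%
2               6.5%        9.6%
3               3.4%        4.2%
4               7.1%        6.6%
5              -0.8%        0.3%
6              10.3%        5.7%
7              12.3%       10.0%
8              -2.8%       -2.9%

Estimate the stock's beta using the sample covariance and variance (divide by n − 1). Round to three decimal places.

0.888

Mean R_i = (5.7 + 6.5 + 3.4 + 7.1 − 0.8 + 10.3 + 12.3 − 2.8) / 8 = 5.2125%
Mean R_m = (10.4 + 9.6 + 4.2 + 6.6 + 0.3 + 5.7 + 10.0 − 2.9) / 8 = 5.4875%
Σ(R_i − R̄_i)(R_m − R̄_m) = 143.5813  ⇒  Cov = 143.5813 / 7 = 20.5116
Σ(R_m − R̄_m)² = 161.6088  ⇒  Var(R_m) = 161.6088 / 7 = 23.0870
β = Cov / Var(R_m) = 20.5116 / 23.0870 = 0.8884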